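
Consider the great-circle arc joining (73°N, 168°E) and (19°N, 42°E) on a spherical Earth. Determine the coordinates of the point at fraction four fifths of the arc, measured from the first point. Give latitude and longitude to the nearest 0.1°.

≈ (34.7°N, 46.7°E)

Write both endpoints as unit vectors p₁, p₂ with components (cos φ cos λ, cos φ sin λ, sin φ).
The central angle between the endpoints is δ = arccos(p₁·p₂) ≈ 1.421 rad (81.4°).
Interpolate at f = 4/5 with slerp weights a = sin((1−f)δ)/sin δ ≈ 0.284, b = sin(fδ)/sin δ ≈ 0.918.
p = a·p₁ + b·p₂ ≈ (0.564, 0.598, 0.570); φ = arcsin(p_z) ≈ 34.75°, λ = atan2(p_y, p_x) ≈ 46.68°.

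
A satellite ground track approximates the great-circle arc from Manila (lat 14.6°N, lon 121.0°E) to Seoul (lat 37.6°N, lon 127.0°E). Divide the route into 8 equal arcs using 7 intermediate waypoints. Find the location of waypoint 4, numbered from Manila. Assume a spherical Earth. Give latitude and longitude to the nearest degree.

≈ lat 26°N, lon 124°E

Convert each endpoint to a unit vector on the sphere (x = cos φ cos λ, y = cos φ sin λ, z = sin φ).
The central angle between the endpoints is δ = arccos(p₁·p₂) ≈ 0.412 rad (23.6°).
Interpolate at f = 4/8 with slerp weights a = sin((1−f)δ)/sin δ ≈ 0.511, b = sin(fδ)/sin δ ≈ 0.511.
p = a·p₁ + b·p₂ ≈ (-0.498, 0.747, 0.440); φ = arcsin(p_z) ≈ 26.13°, λ = atan2(p_y, p_x) ≈ 123.70°.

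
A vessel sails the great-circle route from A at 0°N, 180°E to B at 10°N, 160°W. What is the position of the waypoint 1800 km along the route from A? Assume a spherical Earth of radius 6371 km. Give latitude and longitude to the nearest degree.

≈ 7°N, 166°W

Write both endpoints as unit vectors p₁, p₂ with components (cos φ cos λ, cos φ sin λ, sin φ).
The central angle between the endpoints is δ = arccos(p₁·p₂) ≈ 0.389 rad (22.3°). The total great-circle distance is δ·R ≈ 0.389 × 6371 ≈ 2476 km, so the target fraction is f = 1800/2476 ≈ 0.727.
Interpolate at f ≈ 0.727 with slerp weights a = sin((1−f)δ)/sin δ ≈ 0.280, b = sin(fδ)/sin δ ≈ 0.736.
p = a·p₁ + b·p₂ ≈ (-0.960, -0.248, 0.128); φ = arcsin(p_z) ≈ 7.34°, λ = atan2(p_y, p_x) ≈ -165.53°.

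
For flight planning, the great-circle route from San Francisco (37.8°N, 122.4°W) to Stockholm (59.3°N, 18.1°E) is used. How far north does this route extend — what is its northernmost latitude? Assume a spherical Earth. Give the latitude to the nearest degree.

≈ 75°N

The great circle lies in the plane with unit normal n̂ = (p₁ × p₂)/|p₁ × p₂|.
Here n̂_z ≈ +0.263; the vertex latitude is φ_max = arccos|n̂_z| ≈ 74.8°.
Check via Clairaut: cos φ_max = |cos φ₁| · sin C = cos(37.8°)·sin(19.4°) ≈ 0.263, again giving ≈ 74.8°.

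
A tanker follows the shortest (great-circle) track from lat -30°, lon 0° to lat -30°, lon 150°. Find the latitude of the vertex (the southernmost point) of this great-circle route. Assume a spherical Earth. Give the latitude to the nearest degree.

The great circle lies in the plane with unit normal n̂ = (p₁ × p₂)/|p₁ × p₂|.
Here n̂_z ≈ +0.409; the vertex latitude is φ_max = arccos|n̂_z| ≈ 65.9°.

≈ -66°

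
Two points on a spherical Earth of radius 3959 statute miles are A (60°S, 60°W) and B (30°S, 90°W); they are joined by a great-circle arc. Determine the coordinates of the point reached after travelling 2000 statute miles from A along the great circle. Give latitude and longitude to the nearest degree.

Write both endpoints as unit vectors p₁, p₂ with components (cos φ cos λ, cos φ sin λ, sin φ).
The central angle between the endpoints is δ = arccos(p₁·p₂) ≈ 0.630 rad (36.1°). The total great-circle distance is δ·R ≈ 0.630 × 3959 ≈ 2494 mi, so the target fraction is f = 2000/2494 ≈ 0.802.
Interpolate at f ≈ 0.802 with slerp weights a = sin((1−f)δ)/sin δ ≈ 0.211, b = sin(fδ)/sin δ ≈ 0.821.
p = a·p₁ + b·p₂ ≈ (0.053, -0.803, -0.594); φ = arcsin(p_z) ≈ -36.42°, λ = atan2(p_y, p_x) ≈ -86.23°.

≈ (36°S, 86°W)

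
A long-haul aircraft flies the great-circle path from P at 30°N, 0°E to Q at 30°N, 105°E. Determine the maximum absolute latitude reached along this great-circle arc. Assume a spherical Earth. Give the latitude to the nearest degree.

≈ 43°N

The great circle lies in the plane with unit normal n̂ = (p₁ × p₂)/|p₁ × p₂|.
Here n̂_z ≈ +0.726; the vertex latitude is φ_max = arccos|n̂_z| ≈ 43.5°.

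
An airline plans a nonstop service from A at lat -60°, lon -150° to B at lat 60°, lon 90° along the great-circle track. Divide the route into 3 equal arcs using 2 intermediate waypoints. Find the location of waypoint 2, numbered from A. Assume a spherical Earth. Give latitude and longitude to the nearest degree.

Write both endpoints as unit vectors p₁, p₂ with components (cos φ cos λ, cos φ sin λ, sin φ).
The central angle between the endpoints is δ = arccos(p₁·p₂) ≈ 2.636 rad (151.0°).
Interpolate at f = 2/3 with slerp weights a = sin((1−f)δ)/sin δ ≈ 1.590, b = sin(fδ)/sin δ ≈ 2.030.
p = a·p₁ + b·p₂ ≈ (-0.689, 0.617, 0.380); φ = arcsin(p_z) ≈ 22.36°, λ = atan2(p_y, p_x) ≈ 138.13°.

≈ lat 22°, lon 138°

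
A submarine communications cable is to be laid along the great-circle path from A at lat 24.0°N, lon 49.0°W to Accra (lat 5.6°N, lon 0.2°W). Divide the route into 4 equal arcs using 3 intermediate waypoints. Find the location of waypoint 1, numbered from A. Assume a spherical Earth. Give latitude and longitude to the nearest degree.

Write both endpoints as unit vectors p₁, p₂ with components (cos φ cos λ, cos φ sin λ, sin φ).
The central angle between the endpoints is δ = arccos(p₁·p₂) ≈ 0.878 rad (50.3°).
Interpolate at f = 1/4 with slerp weights a = sin((1−f)δ)/sin δ ≈ 0.795, b = sin(fδ)/sin δ ≈ 0.283.
p = a·p₁ + b·p₂ ≈ (0.758, -0.549, 0.351); φ = arcsin(p_z) ≈ 20.55°, λ = atan2(p_y, p_x) ≈ -35.92°.

≈ lat 21°N, lon 36°W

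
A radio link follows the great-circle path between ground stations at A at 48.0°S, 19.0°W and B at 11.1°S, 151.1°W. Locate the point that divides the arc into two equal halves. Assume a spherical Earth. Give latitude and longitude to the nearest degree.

Convert each endpoint to a unit vector on the sphere (x = cos φ cos λ, y = cos φ sin λ, z = sin φ).
The central angle between the endpoints is δ = arccos(p₁·p₂) ≈ 1.872 rad (107.3°).
Interpolate at f = 1/2 with slerp weights a = sin((1−f)δ)/sin δ ≈ 0.843, b = sin(fδ)/sin δ ≈ 0.843.
p = a·p₁ + b·p₂ ≈ (-0.191, -0.584, -0.789); φ = arcsin(p_z) ≈ -52.11°, λ = atan2(p_y, p_x) ≈ -108.12°.

≈ 52°S, 108°W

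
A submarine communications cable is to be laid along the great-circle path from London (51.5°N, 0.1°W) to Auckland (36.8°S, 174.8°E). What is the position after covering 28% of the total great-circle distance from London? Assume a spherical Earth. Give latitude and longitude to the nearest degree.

≈ (77°N, 120°E)

Write both endpoints as unit vectors p₁, p₂ with components (cos φ cos λ, cos φ sin λ, sin φ).
The central angle between the endpoints is δ = arccos(p₁·p₂) ≈ 2.877 rad (164.9°).
Interpolate at f = 0.28 with slerp weights a = sin((1−f)δ)/sin δ ≈ 3.359, b = sin(fδ)/sin δ ≈ 2.762.
p = a·p₁ + b·p₂ ≈ (-0.112, 0.197, 0.974); φ = arcsin(p_z) ≈ 76.93°, λ = atan2(p_y, p_x) ≈ 119.56°.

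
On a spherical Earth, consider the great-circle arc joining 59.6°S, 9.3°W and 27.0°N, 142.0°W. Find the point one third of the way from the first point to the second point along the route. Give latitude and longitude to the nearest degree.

From cos δ = sin φ₁ sin φ₂ + cos φ₁ cos φ₂ cos Δλ, the central angle is δ ≈ 2.342 rad (134.2°).
Interpolate at f = 1/3 with slerp weights a = sin((1−f)δ)/sin δ ≈ 1.395, b = sin(fδ)/sin δ ≈ 0.982.
p = a·p₁ + b·p₂ ≈ (0.007, -0.653, -0.757); φ = arcsin(p_z) ≈ -49.24°, λ = atan2(p_y, p_x) ≈ -89.37°.

≈ 49°S, 89°W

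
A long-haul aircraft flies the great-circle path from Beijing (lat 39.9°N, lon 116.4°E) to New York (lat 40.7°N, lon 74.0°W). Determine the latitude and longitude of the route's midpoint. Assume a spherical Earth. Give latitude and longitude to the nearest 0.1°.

Write both endpoints as unit vectors p₁, p₂ with components (cos φ cos λ, cos φ sin λ, sin φ).
The central angle between the endpoints is δ = arccos(p₁·p₂) ≈ 1.725 rad (98.8°).
Interpolate at f = 1/2 with slerp weights a = sin((1−f)δ)/sin δ ≈ 0.769, b = sin(fδ)/sin δ ≈ 0.769.
p = a·p₁ + b·p₂ ≈ (-0.102, -0.032, 0.994); φ = arcsin(p_z) ≈ 83.89°, λ = atan2(p_y, p_x) ≈ -162.52°.

≈ lat 83.9°N, lon 162.5°W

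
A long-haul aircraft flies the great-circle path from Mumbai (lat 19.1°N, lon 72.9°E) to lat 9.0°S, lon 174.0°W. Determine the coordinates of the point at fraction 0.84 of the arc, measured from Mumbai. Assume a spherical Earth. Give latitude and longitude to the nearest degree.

Write both endpoints as unit vectors p₁, p₂ with components (cos φ cos λ, cos φ sin λ, sin φ).
The central angle between the endpoints is δ = arccos(p₁·p₂) ≈ 2.001 rad (114.7°).
Interpolate at f = 0.84 with slerp weights a = sin((1−f)δ)/sin δ ≈ 0.346, b = sin(fδ)/sin δ ≈ 1.094.
p = a·p₁ + b·p₂ ≈ (-0.978, 0.200, -0.058); φ = arcsin(p_z) ≈ -3.31°, λ = atan2(p_y, p_x) ≈ 168.45°.

≈ lat 3°S, lon 168°E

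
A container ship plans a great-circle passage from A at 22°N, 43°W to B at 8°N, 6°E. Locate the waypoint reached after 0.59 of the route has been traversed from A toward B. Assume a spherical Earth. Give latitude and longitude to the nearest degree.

Write both endpoints as unit vectors p₁, p₂ with components (cos φ cos λ, cos φ sin λ, sin φ).
The central angle between the endpoints is δ = arccos(p₁·p₂) ≈ 0.857 rad (49.1°).
Interpolate at f = 0.59 with slerp weights a = sin((1−f)δ)/sin δ ≈ 0.455, b = sin(fδ)/sin δ ≈ 0.641.
p = a·p₁ + b·p₂ ≈ (0.940, -0.222, 0.260); φ = arcsin(p_z) ≈ 15.06°, λ = atan2(p_y, p_x) ≈ -13.27°.

≈ 15°N, 13°W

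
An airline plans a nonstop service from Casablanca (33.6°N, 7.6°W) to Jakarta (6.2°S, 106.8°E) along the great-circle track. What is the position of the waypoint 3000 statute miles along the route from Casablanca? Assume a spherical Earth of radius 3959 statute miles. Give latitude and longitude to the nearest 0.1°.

≈ 29.2°N, 43.5°E

Convert each endpoint to a unit vector on the sphere (x = cos φ cos λ, y = cos φ sin λ, z = sin φ).
The central angle between the endpoints is δ = arccos(p₁·p₂) ≈ 1.984 rad (113.7°). The total great-circle distance is δ·R ≈ 1.984 × 3959 ≈ 7856 mi, so the target fraction is f = 3000/7856 ≈ 0.382.
Interpolate at f ≈ 0.382 with slerp weights a = sin((1−f)δ)/sin δ ≈ 1.028, b = sin(fδ)/sin δ ≈ 0.751.
p = a·p₁ + b·p₂ ≈ (0.633, 0.601, 0.488); φ = arcsin(p_z) ≈ 29.20°, λ = atan2(p_y, p_x) ≈ 43.52°.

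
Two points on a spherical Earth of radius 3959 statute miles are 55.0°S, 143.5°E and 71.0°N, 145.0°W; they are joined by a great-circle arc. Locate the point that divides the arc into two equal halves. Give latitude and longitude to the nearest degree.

From cos δ = sin φ₁ sin φ₂ + cos φ₁ cos φ₂ cos Δλ, the central angle is δ ≈ 2.368 rad (135.7°).
Interpolate at f = 1/2 with slerp weights a = sin((1−f)δ)/sin δ ≈ 1.325, b = sin(fδ)/sin δ ≈ 1.325.
p = a·p₁ + b·p₂ ≈ (-0.964, 0.205, 0.167); φ = arcsin(p_z) ≈ 9.64°, λ = atan2(p_y, p_x) ≈ 168.02°.

≈ 10°N, 168°E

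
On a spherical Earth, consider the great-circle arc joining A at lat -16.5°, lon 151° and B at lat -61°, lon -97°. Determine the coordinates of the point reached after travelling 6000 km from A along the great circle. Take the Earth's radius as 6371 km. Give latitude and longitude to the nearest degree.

≈ lat -59°, lon -164°

Convert each endpoint to a unit vector on the sphere (x = cos φ cos λ, y = cos φ sin λ, z = sin φ).
The central angle between the endpoints is δ = arccos(p₁·p₂) ≈ 1.496 rad (85.7°). The total great-circle distance is δ·R ≈ 1.496 × 6371 ≈ 9534 km, so the target fraction is f = 6000/9534 ≈ 0.629.
Interpolate at f ≈ 0.629 with slerp weights a = sin((1−f)δ)/sin δ ≈ 0.528, b = sin(fδ)/sin δ ≈ 0.811.
p = a·p₁ + b·p₂ ≈ (-0.491, -0.145, -0.859); φ = arcsin(p_z) ≈ -59.22°, λ = atan2(p_y, p_x) ≈ -163.58°.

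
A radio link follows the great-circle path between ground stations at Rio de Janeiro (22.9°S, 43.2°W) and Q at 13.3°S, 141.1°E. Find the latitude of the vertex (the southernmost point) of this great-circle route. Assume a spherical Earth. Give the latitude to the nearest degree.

≈ 84°S

The great circle lies in the plane with unit normal n̂ = (p₁ × p₂)/|p₁ × p₂|.
Here n̂_z ≈ -0.113; the vertex latitude is φ_max = arccos|n̂_z| ≈ 83.5°.
Check via Clairaut: cos φ_max = |cos φ₁| · sin C = cos(22.9°)·sin(172.9°) ≈ 0.113, again giving ≈ 83.5°.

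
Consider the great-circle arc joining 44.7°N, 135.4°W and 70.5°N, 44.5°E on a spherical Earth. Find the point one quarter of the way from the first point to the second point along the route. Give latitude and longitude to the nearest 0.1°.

From cos δ = sin φ₁ sin φ₂ + cos φ₁ cos φ₂ cos Δλ, the central angle is δ ≈ 1.131 rad (64.8°).
Interpolate at f = 1/4 with slerp weights a = sin((1−f)δ)/sin δ ≈ 0.829, b = sin(fδ)/sin δ ≈ 0.308.
p = a·p₁ + b·p₂ ≈ (-0.346, -0.342, 0.874); φ = arcsin(p_z) ≈ 60.90°, λ = atan2(p_y, p_x) ≈ -135.38°.

≈ 60.9°N, 135.4°W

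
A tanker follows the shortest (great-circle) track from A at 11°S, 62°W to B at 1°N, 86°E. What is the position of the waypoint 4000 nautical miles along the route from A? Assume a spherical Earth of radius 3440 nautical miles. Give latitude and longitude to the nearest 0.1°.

Write both endpoints as unit vectors p₁, p₂ with components (cos φ cos λ, cos φ sin λ, sin φ).
The central angle between the endpoints is δ = arccos(p₁·p₂) ≈ 2.560 rad (146.7°). The total great-circle distance is δ·R ≈ 2.560 × 3440 ≈ 8807 nmi, so the target fraction is f = 4000/8807 ≈ 0.454.
Interpolate at f ≈ 0.454 with slerp weights a = sin((1−f)δ)/sin δ ≈ 1.793, b = sin(fδ)/sin δ ≈ 1.671.
p = a·p₁ + b·p₂ ≈ (0.943, 0.113, -0.313); φ = arcsin(p_z) ≈ -18.24°, λ = atan2(p_y, p_x) ≈ 6.81°.

≈ 18.2°S, 6.8°E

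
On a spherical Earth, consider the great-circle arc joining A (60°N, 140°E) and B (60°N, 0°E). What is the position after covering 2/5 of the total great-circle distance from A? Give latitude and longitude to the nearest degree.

≈ (78°N, 97°E)

From cos δ = sin φ₁ sin φ₂ + cos φ₁ cos φ₂ cos Δλ, the central angle is δ ≈ 0.978 rad (56.0°).
Interpolate at f = 2/5 with slerp weights a = sin((1−f)δ)/sin δ ≈ 0.668, b = sin(fδ)/sin δ ≈ 0.460.
p = a·p₁ + b·p₂ ≈ (-0.026, 0.215, 0.976); φ = arcsin(p_z) ≈ 77.52°, λ = atan2(p_y, p_x) ≈ 96.87°.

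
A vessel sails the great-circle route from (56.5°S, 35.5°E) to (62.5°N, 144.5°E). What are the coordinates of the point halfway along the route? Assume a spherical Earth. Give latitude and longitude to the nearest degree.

Write both endpoints as unit vectors p₁, p₂ with components (cos φ cos λ, cos φ sin λ, sin φ).
The central angle between the endpoints is δ = arccos(p₁·p₂) ≈ 2.537 rad (145.3°).
Interpolate at f = 1/2 with slerp weights a = sin((1−f)δ)/sin δ ≈ 1.679, b = sin(fδ)/sin δ ≈ 1.679.
p = a·p₁ + b·p₂ ≈ (0.123, 0.988, 0.089); φ = arcsin(p_z) ≈ 5.12°, λ = atan2(p_y, p_x) ≈ 82.89°.

≈ (5°N, 83°E)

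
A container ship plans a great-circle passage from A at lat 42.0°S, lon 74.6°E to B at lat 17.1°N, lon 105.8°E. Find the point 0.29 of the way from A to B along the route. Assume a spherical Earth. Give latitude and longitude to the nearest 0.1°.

≈ lat 25.4°S, lon 85.9°E

Write both endpoints as unit vectors p₁, p₂ with components (cos φ cos λ, cos φ sin λ, sin φ).
The central angle between the endpoints is δ = arccos(p₁·p₂) ≈ 1.147 rad (65.7°).
Interpolate at f = 0.29 with slerp weights a = sin((1−f)δ)/sin δ ≈ 0.798, b = sin(fδ)/sin δ ≈ 0.358.
p = a·p₁ + b·p₂ ≈ (0.064, 0.901, -0.429); φ = arcsin(p_z) ≈ -25.38°, λ = atan2(p_y, p_x) ≈ 85.92°.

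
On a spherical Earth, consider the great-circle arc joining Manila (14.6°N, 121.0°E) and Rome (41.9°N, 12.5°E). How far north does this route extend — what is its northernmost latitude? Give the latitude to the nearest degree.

≈ 47°N

The great circle lies in the plane with unit normal n̂ = (p₁ × p₂)/|p₁ × p₂|.
Here n̂_z ≈ -0.684; the vertex latitude is φ_max = arccos|n̂_z| ≈ 46.8°.
Check via Clairaut: cos φ_max = |cos φ₁| · sin C = cos(14.6°)·sin(45.0°) ≈ 0.684, again giving ≈ 46.8°.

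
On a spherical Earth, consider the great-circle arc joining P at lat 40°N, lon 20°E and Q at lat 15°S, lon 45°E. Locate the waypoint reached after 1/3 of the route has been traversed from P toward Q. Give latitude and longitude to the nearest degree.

≈ lat 22°N, lon 30°E

Write both endpoints as unit vectors p₁, p₂ with components (cos φ cos λ, cos φ sin λ, sin φ).
The central angle between the endpoints is δ = arccos(p₁·p₂) ≈ 1.042 rad (59.7°).
Interpolate at f = 1/3 with slerp weights a = sin((1−f)δ)/sin δ ≈ 0.741, b = sin(fδ)/sin δ ≈ 0.394.
p = a·p₁ + b·p₂ ≈ (0.803, 0.464, 0.375); φ = arcsin(p_z) ≈ 22.00°, λ = atan2(p_y, p_x) ≈ 30.00°.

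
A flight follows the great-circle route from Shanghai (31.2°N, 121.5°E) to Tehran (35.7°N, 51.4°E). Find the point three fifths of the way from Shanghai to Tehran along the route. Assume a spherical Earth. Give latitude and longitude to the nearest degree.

≈ 39°N, 80°E

From cos δ = sin φ₁ sin φ₂ + cos φ₁ cos φ₂ cos Δλ, the central angle is δ ≈ 1.002 rad (57.4°).
Interpolate at f = 3/5 with slerp weights a = sin((1−f)δ)/sin δ ≈ 0.463, b = sin(fδ)/sin δ ≈ 0.671.
p = a·p₁ + b·p₂ ≈ (0.133, 0.764, 0.632); φ = arcsin(p_z) ≈ 39.17°, λ = atan2(p_y, p_x) ≈ 80.11°.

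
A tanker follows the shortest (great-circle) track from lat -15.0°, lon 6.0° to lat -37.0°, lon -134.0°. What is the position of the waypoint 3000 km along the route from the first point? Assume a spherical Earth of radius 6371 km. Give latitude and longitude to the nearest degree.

The haversine formula gives a central angle δ ≈ 2.021 rad (115.8°) between the endpoints. The total great-circle distance is δ·R ≈ 2.021 × 6371 ≈ 12876 km, so the target fraction is f = 3000/12876 ≈ 0.233.
Interpolate at f ≈ 0.233 with slerp weights a = sin((1−f)δ)/sin δ ≈ 1.110, b = sin(fδ)/sin δ ≈ 0.504.
p = a·p₁ + b·p₂ ≈ (0.787, -0.177, -0.591); φ = arcsin(p_z) ≈ -36.20°, λ = atan2(p_y, p_x) ≈ -12.70°.

≈ lat -36°, lon -13°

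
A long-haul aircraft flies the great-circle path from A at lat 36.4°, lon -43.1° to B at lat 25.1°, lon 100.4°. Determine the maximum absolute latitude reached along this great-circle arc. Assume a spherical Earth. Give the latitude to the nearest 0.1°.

≈ 62.6°

The great circle lies in the plane with unit normal n̂ = (p₁ × p₂)/|p₁ × p₂|.
Here n̂_z ≈ +0.460; the vertex latitude is φ_max = arccos|n̂_z| ≈ 62.6°.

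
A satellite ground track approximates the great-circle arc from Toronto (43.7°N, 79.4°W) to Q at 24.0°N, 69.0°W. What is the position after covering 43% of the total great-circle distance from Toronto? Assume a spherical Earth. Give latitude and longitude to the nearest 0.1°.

Write both endpoints as unit vectors p₁, p₂ with components (cos φ cos λ, cos φ sin λ, sin φ).
The central angle between the endpoints is δ = arccos(p₁·p₂) ≈ 0.375 rad (21.5°).
Interpolate at f = 0.43 with slerp weights a = sin((1−f)δ)/sin δ ≈ 0.579, b = sin(fδ)/sin δ ≈ 0.438.
p = a·p₁ + b·p₂ ≈ (0.221, -0.785, 0.578); φ = arcsin(p_z) ≈ 35.34°, λ = atan2(p_y, p_x) ≈ -74.32°.

≈ 35.3°N, 74.3°W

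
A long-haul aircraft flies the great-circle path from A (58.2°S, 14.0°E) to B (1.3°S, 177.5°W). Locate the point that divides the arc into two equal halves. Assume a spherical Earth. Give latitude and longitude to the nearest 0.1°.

≈ (60.5°S, 170.2°E)

Convert each endpoint to a unit vector on the sphere (x = cos φ cos λ, y = cos φ sin λ, z = sin φ).
The central angle between the endpoints is δ = arccos(p₁·p₂) ≈ 2.091 rad (119.8°).
Interpolate at f = 1/2 with slerp weights a = sin((1−f)δ)/sin δ ≈ 0.997, b = sin(fδ)/sin δ ≈ 0.997.
p = a·p₁ + b·p₂ ≈ (-0.486, 0.084, -0.870); φ = arcsin(p_z) ≈ -60.45°, λ = atan2(p_y, p_x) ≈ 170.24°.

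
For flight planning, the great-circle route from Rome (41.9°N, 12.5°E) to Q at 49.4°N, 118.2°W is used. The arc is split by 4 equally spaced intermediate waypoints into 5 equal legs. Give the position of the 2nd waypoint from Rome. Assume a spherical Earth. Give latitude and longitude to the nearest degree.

Convert each endpoint to a unit vector on the sphere (x = cos φ cos λ, y = cos φ sin λ, z = sin φ).
The central angle between the endpoints is δ = arccos(p₁·p₂) ≈ 1.378 rad (79.0°).
Interpolate at f = 2/5 with slerp weights a = sin((1−f)δ)/sin δ ≈ 0.750, b = sin(fδ)/sin δ ≈ 0.534.
p = a·p₁ + b·p₂ ≈ (0.381, -0.185, 0.906); φ = arcsin(p_z) ≈ 64.95°, λ = atan2(p_y, p_x) ≈ -25.95°.

≈ 65°N, 26°W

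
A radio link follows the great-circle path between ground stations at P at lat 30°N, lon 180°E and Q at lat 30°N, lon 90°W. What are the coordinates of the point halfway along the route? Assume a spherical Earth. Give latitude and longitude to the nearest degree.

≈ lat 39°N, lon 135°W

From cos δ = sin φ₁ sin φ₂ + cos φ₁ cos φ₂ cos Δλ, the central angle is δ ≈ 1.318 rad (75.5°).
Interpolate at f = 1/2 with slerp weights a = sin((1−f)δ)/sin δ ≈ 0.632, b = sin(fδ)/sin δ ≈ 0.632.
p = a·p₁ + b·p₂ ≈ (-0.548, -0.548, 0.632); φ = arcsin(p_z) ≈ 39.23°, λ = atan2(p_y, p_x) ≈ -135.00°.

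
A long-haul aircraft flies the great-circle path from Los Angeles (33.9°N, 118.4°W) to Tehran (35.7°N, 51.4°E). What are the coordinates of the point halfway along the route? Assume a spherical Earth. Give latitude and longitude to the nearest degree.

≈ 83°N, 40°W

Convert each endpoint to a unit vector on the sphere (x = cos φ cos λ, y = cos φ sin λ, z = sin φ).
The central angle between the endpoints is δ = arccos(p₁·p₂) ≈ 1.916 rad (109.8°).
Interpolate at f = 1/2 with slerp weights a = sin((1−f)δ)/sin δ ≈ 0.869, b = sin(fδ)/sin δ ≈ 0.869.
p = a·p₁ + b·p₂ ≈ (0.097, -0.083, 0.992); φ = arcsin(p_z) ≈ 82.66°, λ = atan2(p_y, p_x) ≈ -40.47°.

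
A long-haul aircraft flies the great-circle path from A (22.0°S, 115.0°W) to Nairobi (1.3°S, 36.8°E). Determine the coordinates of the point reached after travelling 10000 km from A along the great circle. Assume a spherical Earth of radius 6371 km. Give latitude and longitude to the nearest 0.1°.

The haversine formula gives a central angle δ ≈ 2.512 rad (143.9°) between the endpoints. The total great-circle distance is δ·R ≈ 2.512 × 6371 ≈ 16006 km, so the target fraction is f = 10000/16006 ≈ 0.625.
Interpolate at f ≈ 0.625 with slerp weights a = sin((1−f)δ)/sin δ ≈ 1.375, b = sin(fδ)/sin δ ≈ 1.699.
p = a·p₁ + b·p₂ ≈ (0.821, -0.138, -0.553); φ = arcsin(p_z) ≈ -33.61°, λ = atan2(p_y, p_x) ≈ -9.52°.

≈ (33.6°S, 9.5°W)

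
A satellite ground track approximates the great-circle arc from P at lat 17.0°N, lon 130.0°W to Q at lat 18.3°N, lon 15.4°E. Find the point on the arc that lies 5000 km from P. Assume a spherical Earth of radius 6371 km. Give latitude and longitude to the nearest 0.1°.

≈ lat 42.8°N, lon 86.5°W

From cos δ = sin φ₁ sin φ₂ + cos φ₁ cos φ₂ cos Δλ, the central angle is δ ≈ 2.286 rad (131.0°). The total great-circle distance is δ·R ≈ 2.286 × 6371 ≈ 14562 km, so the target fraction is f = 5000/14562 ≈ 0.343.
Interpolate at f ≈ 0.343 with slerp weights a = sin((1−f)δ)/sin δ ≈ 1.321, b = sin(fδ)/sin δ ≈ 0.936.
p = a·p₁ + b·p₂ ≈ (0.045, -0.732, 0.680); φ = arcsin(p_z) ≈ 42.85°, λ = atan2(p_y, p_x) ≈ -86.51°.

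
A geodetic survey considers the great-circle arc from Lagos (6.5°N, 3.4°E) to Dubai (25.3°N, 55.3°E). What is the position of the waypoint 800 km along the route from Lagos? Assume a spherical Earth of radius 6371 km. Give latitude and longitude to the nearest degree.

The haversine formula gives a central angle δ ≈ 0.924 rad (52.9°) between the endpoints. The total great-circle distance is δ·R ≈ 0.924 × 6371 ≈ 5887 km, so the target fraction is f = 800/5887 ≈ 0.136.
Interpolate at f ≈ 0.136 with slerp weights a = sin((1−f)δ)/sin δ ≈ 0.898, b = sin(fδ)/sin δ ≈ 0.157.
p = a·p₁ + b·p₂ ≈ (0.971, 0.170, 0.169); φ = arcsin(p_z) ≈ 9.71°, λ = atan2(p_y, p_x) ≈ 9.90°.

≈ 10°N, 10°E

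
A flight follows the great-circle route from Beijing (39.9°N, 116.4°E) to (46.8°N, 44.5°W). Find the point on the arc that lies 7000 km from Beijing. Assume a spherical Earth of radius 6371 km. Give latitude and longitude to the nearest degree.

≈ (73°N, 20°W)

Convert each endpoint to a unit vector on the sphere (x = cos φ cos λ, y = cos φ sin λ, z = sin φ).
The central angle between the endpoints is δ = arccos(p₁·p₂) ≈ 1.599 rad (91.6°). The total great-circle distance is δ·R ≈ 1.599 × 6371 ≈ 10190 km, so the target fraction is f = 7000/10190 ≈ 0.687.
Interpolate at f ≈ 0.687 with slerp weights a = sin((1−f)δ)/sin δ ≈ 0.480, b = sin(fδ)/sin δ ≈ 0.891.
p = a·p₁ + b·p₂ ≈ (0.271, -0.097, 0.958); φ = arcsin(p_z) ≈ 73.25°, λ = atan2(p_y, p_x) ≈ -19.77°.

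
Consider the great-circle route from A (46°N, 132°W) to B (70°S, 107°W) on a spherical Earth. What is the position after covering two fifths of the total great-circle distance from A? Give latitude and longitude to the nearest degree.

≈ (1°S, 125°W)

Convert each endpoint to a unit vector on the sphere (x = cos φ cos λ, y = cos φ sin λ, z = sin φ).
The central angle between the endpoints is δ = arccos(p₁·p₂) ≈ 2.050 rad (117.4°).
Interpolate at f = 2/5 with slerp weights a = sin((1−f)δ)/sin δ ≈ 1.062, b = sin(fδ)/sin δ ≈ 0.824.
p = a·p₁ + b·p₂ ≈ (-0.576, -0.817, -0.010); φ = arcsin(p_z) ≈ -0.58°, λ = atan2(p_y, p_x) ≈ -125.16°.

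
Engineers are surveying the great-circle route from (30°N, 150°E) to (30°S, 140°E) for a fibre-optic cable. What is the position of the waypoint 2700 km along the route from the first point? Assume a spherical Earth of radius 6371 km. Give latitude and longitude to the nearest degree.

Write both endpoints as unit vectors p₁, p₂ with components (cos φ cos λ, cos φ sin λ, sin φ).
The central angle between the endpoints is δ = arccos(p₁·p₂) ≈ 1.060 rad (60.8°). The total great-circle distance is δ·R ≈ 1.060 × 6371 ≈ 6755 km, so the target fraction is f = 2700/6755 ≈ 0.400.
Interpolate at f ≈ 0.400 with slerp weights a = sin((1−f)δ)/sin δ ≈ 0.681, b = sin(fδ)/sin δ ≈ 0.471.
p = a·p₁ + b·p₂ ≈ (-0.824, 0.557, 0.105); φ = arcsin(p_z) ≈ 6.03°, λ = atan2(p_y, p_x) ≈ 145.91°.

≈ (6°N, 146°E)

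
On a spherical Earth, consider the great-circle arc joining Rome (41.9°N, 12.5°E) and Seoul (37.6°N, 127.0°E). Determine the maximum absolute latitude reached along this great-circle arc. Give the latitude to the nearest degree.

≈ 57°N

The great circle lies in the plane with unit normal n̂ = (p₁ × p₂)/|p₁ × p₂|.
Here n̂_z ≈ +0.544; the vertex latitude is φ_max = arccos|n̂_z| ≈ 57.1°.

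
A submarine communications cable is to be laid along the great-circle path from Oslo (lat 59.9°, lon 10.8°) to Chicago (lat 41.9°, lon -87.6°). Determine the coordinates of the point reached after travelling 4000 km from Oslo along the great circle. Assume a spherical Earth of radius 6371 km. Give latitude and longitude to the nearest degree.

Convert each endpoint to a unit vector on the sphere (x = cos φ cos λ, y = cos φ sin λ, z = sin φ).
The central angle between the endpoints is δ = arccos(p₁·p₂) ≈ 1.020 rad (58.4°). The total great-circle distance is δ·R ≈ 1.020 × 6371 ≈ 6499 km, so the target fraction is f = 4000/6499 ≈ 0.615.
Interpolate at f ≈ 0.615 with slerp weights a = sin((1−f)δ)/sin δ ≈ 0.449, b = sin(fδ)/sin δ ≈ 0.689.
p = a·p₁ + b·p₂ ≈ (0.242, -0.470, 0.848); φ = arcsin(p_z) ≈ 58.04°, λ = atan2(p_y, p_x) ≈ -62.73°.

≈ lat 58°, lon -63°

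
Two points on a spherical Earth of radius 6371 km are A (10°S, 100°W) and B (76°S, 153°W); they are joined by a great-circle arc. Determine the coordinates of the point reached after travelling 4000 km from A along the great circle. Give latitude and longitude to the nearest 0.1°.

Convert each endpoint to a unit vector on the sphere (x = cos φ cos λ, y = cos φ sin λ, z = sin φ).
The central angle between the endpoints is δ = arccos(p₁·p₂) ≈ 1.254 rad (71.8°). The total great-circle distance is δ·R ≈ 1.254 × 6371 ≈ 7987 km, so the target fraction is f = 4000/7987 ≈ 0.501.
Interpolate at f ≈ 0.501 with slerp weights a = sin((1−f)δ)/sin δ ≈ 0.616, b = sin(fδ)/sin δ ≈ 0.618.
p = a·p₁ + b·p₂ ≈ (-0.239, -0.666, -0.707); φ = arcsin(p_z) ≈ -44.99°, λ = atan2(p_y, p_x) ≈ -109.72°.

≈ (45.0°S, 109.7°W)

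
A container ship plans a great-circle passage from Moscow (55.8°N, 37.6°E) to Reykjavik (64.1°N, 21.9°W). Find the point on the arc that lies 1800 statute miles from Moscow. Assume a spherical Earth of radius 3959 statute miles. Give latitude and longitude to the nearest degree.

Convert each endpoint to a unit vector on the sphere (x = cos φ cos λ, y = cos φ sin λ, z = sin φ).
The central angle between the endpoints is δ = arccos(p₁·p₂) ≈ 0.518 rad (29.7°). The total great-circle distance is δ·R ≈ 0.518 × 3959 ≈ 2052 mi, so the target fraction is f = 1800/2052 ≈ 0.877.
Interpolate at f ≈ 0.877 with slerp weights a = sin((1−f)δ)/sin δ ≈ 0.129, b = sin(fδ)/sin δ ≈ 0.886.
p = a·p₁ + b·p₂ ≈ (0.416, -0.100, 0.904); φ = arcsin(p_z) ≈ 64.64°, λ = atan2(p_y, p_x) ≈ -13.54°.

≈ 65°N, 14°W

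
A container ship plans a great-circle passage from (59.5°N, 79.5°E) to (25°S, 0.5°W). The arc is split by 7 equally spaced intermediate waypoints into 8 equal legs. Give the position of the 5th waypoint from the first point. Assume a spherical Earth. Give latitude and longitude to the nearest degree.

≈ (10°N, 19°E)

Write both endpoints as unit vectors p₁, p₂ with components (cos φ cos λ, cos φ sin λ, sin φ).
The central angle between the endpoints is δ = arccos(p₁·p₂) ≈ 1.859 rad (106.5°).
Interpolate at f = 5/8 with slerp weights a = sin((1−f)δ)/sin δ ≈ 0.670, b = sin(fδ)/sin δ ≈ 0.957.
p = a·p₁ + b·p₂ ≈ (0.929, 0.327, 0.173); φ = arcsin(p_z) ≈ 9.93°, λ = atan2(p_y, p_x) ≈ 19.37°.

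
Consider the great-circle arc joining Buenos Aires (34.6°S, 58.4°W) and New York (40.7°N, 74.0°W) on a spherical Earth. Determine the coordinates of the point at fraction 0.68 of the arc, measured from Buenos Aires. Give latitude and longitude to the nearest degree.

Convert each endpoint to a unit vector on the sphere (x = cos φ cos λ, y = cos φ sin λ, z = sin φ).
The central angle between the endpoints is δ = arccos(p₁·p₂) ≈ 1.338 rad (76.7°).
Interpolate at f = 0.68 with slerp weights a = sin((1−f)δ)/sin δ ≈ 0.427, b = sin(fδ)/sin δ ≈ 0.811.
p = a·p₁ + b·p₂ ≈ (0.354, -0.890, 0.287); φ = arcsin(p_z) ≈ 16.66°, λ = atan2(p_y, p_x) ≈ -68.34°.

≈ 17°N, 68°W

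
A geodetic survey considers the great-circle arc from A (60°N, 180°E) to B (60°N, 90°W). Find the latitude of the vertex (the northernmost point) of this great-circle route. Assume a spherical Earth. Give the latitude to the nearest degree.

≈ 68°N

The great circle lies in the plane with unit normal n̂ = (p₁ × p₂)/|p₁ × p₂|.
Here n̂_z ≈ +0.378; the vertex latitude is φ_max = arccos|n̂_z| ≈ 67.8°.
Check via Clairaut: cos φ_max = |cos φ₁| · sin C = cos(60.0°)·sin(49.1°) ≈ 0.378, again giving ≈ 67.8°.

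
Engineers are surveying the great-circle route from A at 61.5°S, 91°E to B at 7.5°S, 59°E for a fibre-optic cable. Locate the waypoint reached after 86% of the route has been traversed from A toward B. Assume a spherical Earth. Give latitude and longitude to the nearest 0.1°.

≈ 15.4°S, 61.5°E

Convert each endpoint to a unit vector on the sphere (x = cos φ cos λ, y = cos φ sin λ, z = sin φ).
The central angle between the endpoints is δ = arccos(p₁·p₂) ≈ 1.029 rad (58.9°).
Interpolate at f = 0.86 with slerp weights a = sin((1−f)δ)/sin δ ≈ 0.168, b = sin(fδ)/sin δ ≈ 0.903.
p = a·p₁ + b·p₂ ≈ (0.460, 0.848, -0.265); φ = arcsin(p_z) ≈ -15.37°, λ = atan2(p_y, p_x) ≈ 61.52°.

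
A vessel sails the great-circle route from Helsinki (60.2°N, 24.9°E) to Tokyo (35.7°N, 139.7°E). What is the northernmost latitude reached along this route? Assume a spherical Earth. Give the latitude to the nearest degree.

≈ 67°N

The great circle lies in the plane with unit normal n̂ = (p₁ × p₂)/|p₁ × p₂|.
Here n̂_z ≈ +0.389; the vertex latitude is φ_max = arccos|n̂_z| ≈ 67.1°.
Check via Clairaut: cos φ_max = |cos φ₁| · sin C = cos(60.2°)·sin(51.5°) ≈ 0.389, again giving ≈ 67.1°.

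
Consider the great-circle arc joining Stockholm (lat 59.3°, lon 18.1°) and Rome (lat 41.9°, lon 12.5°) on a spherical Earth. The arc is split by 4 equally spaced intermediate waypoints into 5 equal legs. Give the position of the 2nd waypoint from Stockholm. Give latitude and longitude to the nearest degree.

≈ lat 52°, lon 15°

The haversine formula gives a central angle δ ≈ 0.310 rad (17.7°) between the endpoints.
Interpolate at f = 2/5 with slerp weights a = sin((1−f)δ)/sin δ ≈ 0.606, b = sin(fδ)/sin δ ≈ 0.405.
p = a·p₁ + b·p₂ ≈ (0.589, 0.161, 0.792); φ = arcsin(p_z) ≈ 52.37°, λ = atan2(p_y, p_x) ≈ 15.34°.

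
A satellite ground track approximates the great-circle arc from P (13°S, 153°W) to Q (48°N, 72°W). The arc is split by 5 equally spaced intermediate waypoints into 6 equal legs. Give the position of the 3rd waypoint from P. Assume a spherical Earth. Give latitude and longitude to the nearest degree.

≈ (22°N, 122°W)

Convert each endpoint to a unit vector on the sphere (x = cos φ cos λ, y = cos φ sin λ, z = sin φ).
The central angle between the endpoints is δ = arccos(p₁·p₂) ≈ 1.636 rad (93.7°).
Interpolate at f = 3/6 with slerp weights a = sin((1−f)δ)/sin δ ≈ 0.731, b = sin(fδ)/sin δ ≈ 0.731.
p = a·p₁ + b·p₂ ≈ (-0.484, -0.789, 0.379); φ = arcsin(p_z) ≈ 22.27°, λ = atan2(p_y, p_x) ≈ -121.51°.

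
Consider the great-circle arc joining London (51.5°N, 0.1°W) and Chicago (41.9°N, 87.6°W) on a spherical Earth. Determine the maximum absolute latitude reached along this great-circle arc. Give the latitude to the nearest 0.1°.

≈ 56.6°N

The great circle lies in the plane with unit normal n̂ = (p₁ × p₂)/|p₁ × p₂|.
Here n̂_z ≈ -0.551; the vertex latitude is φ_max = arccos|n̂_z| ≈ 56.6°.
Check via Clairaut: cos φ_max = |cos φ₁| · sin C = cos(51.5°)·sin(62.3°) ≈ 0.551, again giving ≈ 56.6°.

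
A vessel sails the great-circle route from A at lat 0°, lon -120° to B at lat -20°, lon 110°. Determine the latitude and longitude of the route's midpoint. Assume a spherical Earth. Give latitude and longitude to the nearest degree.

≈ lat -23°, lon 179°

From cos δ = sin φ₁ sin φ₂ + cos φ₁ cos φ₂ cos Δλ, the central angle is δ ≈ 2.219 rad (127.2°).
Interpolate at f = 1/2 with slerp weights a = sin((1−f)δ)/sin δ ≈ 1.124, b = sin(fδ)/sin δ ≈ 1.124.
p = a·p₁ + b·p₂ ≈ (-0.923, 0.019, -0.384); φ = arcsin(p_z) ≈ -22.60°, λ = atan2(p_y, p_x) ≈ 178.81°.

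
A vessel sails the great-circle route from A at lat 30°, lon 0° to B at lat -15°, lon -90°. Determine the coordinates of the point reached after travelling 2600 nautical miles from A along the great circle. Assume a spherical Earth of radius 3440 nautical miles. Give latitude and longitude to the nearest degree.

≈ lat 13°, lon -43°

The haversine formula gives a central angle δ ≈ 1.701 rad (97.4°) between the endpoints. The total great-circle distance is δ·R ≈ 1.701 × 3440 ≈ 5850 nmi, so the target fraction is f = 2600/5850 ≈ 0.444.
Interpolate at f ≈ 0.444 with slerp weights a = sin((1−f)δ)/sin δ ≈ 0.817, b = sin(fδ)/sin δ ≈ 0.692.
p = a·p₁ + b·p₂ ≈ (0.708, -0.668, 0.230); φ = arcsin(p_z) ≈ 13.27°, λ = atan2(p_y, p_x) ≈ -43.35°.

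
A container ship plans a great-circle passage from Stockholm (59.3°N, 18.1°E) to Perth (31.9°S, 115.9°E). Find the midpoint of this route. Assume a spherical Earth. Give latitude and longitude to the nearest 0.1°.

Write both endpoints as unit vectors p₁, p₂ with components (cos φ cos λ, cos φ sin λ, sin φ).
The central angle between the endpoints is δ = arccos(p₁·p₂) ≈ 2.110 rad (120.9°).
Interpolate at f = 1/2 with slerp weights a = sin((1−f)δ)/sin δ ≈ 1.013, b = sin(fδ)/sin δ ≈ 1.013.
p = a·p₁ + b·p₂ ≈ (0.116, 0.935, 0.336); φ = arcsin(p_z) ≈ 19.63°, λ = atan2(p_y, p_x) ≈ 82.93°.

≈ (19.6°N, 82.9°E)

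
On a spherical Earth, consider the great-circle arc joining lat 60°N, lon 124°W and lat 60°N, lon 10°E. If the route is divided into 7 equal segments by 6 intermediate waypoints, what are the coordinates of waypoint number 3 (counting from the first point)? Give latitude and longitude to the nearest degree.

From cos δ = sin φ₁ sin φ₂ + cos φ₁ cos φ₂ cos Δλ, the central angle is δ ≈ 0.957 rad (54.8°).
Interpolate at f = 3/7 with slerp weights a = sin((1−f)δ)/sin δ ≈ 0.636, b = sin(fδ)/sin δ ≈ 0.488.
p = a·p₁ + b·p₂ ≈ (0.062, -0.221, 0.973); φ = arcsin(p_z) ≈ 76.71°, λ = atan2(p_y, p_x) ≈ -74.27°.

≈ lat 77°N, lon 74°W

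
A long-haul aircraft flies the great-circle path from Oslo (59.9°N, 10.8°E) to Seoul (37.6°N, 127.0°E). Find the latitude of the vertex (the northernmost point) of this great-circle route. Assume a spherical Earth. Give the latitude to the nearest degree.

≈ 68°N

The great circle lies in the plane with unit normal n̂ = (p₁ × p₂)/|p₁ × p₂|.
Here n̂_z ≈ +0.381; the vertex latitude is φ_max = arccos|n̂_z| ≈ 67.6°.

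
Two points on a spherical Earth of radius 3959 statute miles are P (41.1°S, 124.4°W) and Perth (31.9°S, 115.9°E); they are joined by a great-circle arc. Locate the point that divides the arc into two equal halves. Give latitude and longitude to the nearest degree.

≈ (56°S, 170°E)

From cos δ = sin φ₁ sin φ₂ + cos φ₁ cos φ₂ cos Δλ, the central angle is δ ≈ 1.540 rad (88.3°).
Interpolate at f = 1/2 with slerp weights a = sin((1−f)δ)/sin δ ≈ 0.697, b = sin(fδ)/sin δ ≈ 0.697.
p = a·p₁ + b·p₂ ≈ (-0.555, 0.099, -0.826); φ = arcsin(p_z) ≈ -55.69°, λ = atan2(p_y, p_x) ≈ 169.90°.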